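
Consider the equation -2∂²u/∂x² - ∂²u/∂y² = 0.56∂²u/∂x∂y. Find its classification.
Rewriting in standard form: -2∂²u/∂x² - 0.56∂²u/∂x∂y - ∂²u/∂y² = 0. Elliptic. (A = -2, B = -0.56, C = -1 gives B² - 4AC = -7.6864.)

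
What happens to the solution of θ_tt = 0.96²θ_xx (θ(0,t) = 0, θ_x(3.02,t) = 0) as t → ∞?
θ oscillates (no decay). Energy is conserved; the solution oscillates indefinitely as standing waves.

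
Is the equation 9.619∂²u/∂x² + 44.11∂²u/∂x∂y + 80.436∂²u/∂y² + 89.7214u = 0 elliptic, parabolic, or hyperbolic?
Computing B² - 4AC with A = 9.619, B = 44.11, C = 80.436: discriminant = -1149.163436 (negative). Answer: elliptic.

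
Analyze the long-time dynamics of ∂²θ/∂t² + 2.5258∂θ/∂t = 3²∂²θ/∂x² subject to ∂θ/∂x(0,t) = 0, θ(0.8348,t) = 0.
Long-time behavior: θ → 0. Damping (γ=2.5258) dissipates energy; oscillations decay exponentially.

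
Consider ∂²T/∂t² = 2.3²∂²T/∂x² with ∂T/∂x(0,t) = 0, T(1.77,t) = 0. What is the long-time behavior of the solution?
As t → ∞, T oscillates (no decay). Energy is conserved; the solution oscillates indefinitely as standing waves.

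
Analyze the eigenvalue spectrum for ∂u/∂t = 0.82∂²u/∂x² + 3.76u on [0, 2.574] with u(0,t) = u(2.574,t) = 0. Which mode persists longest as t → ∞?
Eigenvalues: λₙ = 0.82n²π²/2.574² - 3.76.
First three modes:
  n=1: λ₁ = 0.82π²/2.574² - 3.76 ≈ -2.538
  n=2: λ₂ = 3.28π²/2.574² - 3.76 ≈ 1.126
  n=3: λ₃ = 7.38π²/2.574² - 3.76 ≈ 7.234
Since 0.82π²/2.574² ≈ 1.222 < 3.76, λ₁ < 0.
The n=1 mode grows fastest (−λₙ is largest for n=1) → dominates.
Asymptotic: u ~ c₁ sin(πx/2.574) e^{2.538t} (exponential growth at rate −λ₁ ≈ 2.538).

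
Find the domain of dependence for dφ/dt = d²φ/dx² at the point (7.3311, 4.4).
The entire real line. The heat equation has infinite propagation speed: any initial disturbance instantly affects all points (though exponentially small far away).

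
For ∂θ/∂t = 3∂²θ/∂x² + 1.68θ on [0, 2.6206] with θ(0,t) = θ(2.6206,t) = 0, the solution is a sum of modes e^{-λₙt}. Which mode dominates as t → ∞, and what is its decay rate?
Eigenvalues: λₙ = 3n²π²/2.6206² - 1.68.
First three modes:
  n=1: λ₁ = 3π²/2.6206² - 1.68 ≈ 2.631
  n=2: λ₂ = 12π²/2.6206² - 1.68 ≈ 15.566
  n=3: λ₃ = 27π²/2.6206² - 1.68 ≈ 37.123
Since 3π²/2.6206² ≈ 4.311 > 1.68, all λₙ > 0.
The n=1 mode decays slowest → dominates as t → ∞.
Asymptotic: θ ~ c₁ sin(πx/2.6206) e^{-λ₁t} with decay rate λ₁ ≈ 2.631.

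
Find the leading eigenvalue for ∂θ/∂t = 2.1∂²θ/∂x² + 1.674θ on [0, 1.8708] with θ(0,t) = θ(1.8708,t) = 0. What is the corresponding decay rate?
Eigenvalues: λₙ = 2.1n²π²/1.8708² - 1.674.
First three modes:
  n=1: λ₁ = 2.1π²/1.8708² - 1.674 ≈ 4.248
  n=2: λ₂ = 8.4π²/1.8708² - 1.674 ≈ 22.014
  n=3: λ₃ = 18.9π²/1.8708² - 1.674 ≈ 51.623
Since 2.1π²/1.8708² ≈ 5.922 > 1.674, all λₙ > 0.
The n=1 mode decays slowest → dominates as t → ∞.
Asymptotic: θ ~ c₁ sin(πx/1.8708) e^{-λ₁t} with decay rate λ₁ ≈ 4.248.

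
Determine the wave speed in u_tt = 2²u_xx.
Speed = 2. Information travels along characteristics x = x₀ ± 2t.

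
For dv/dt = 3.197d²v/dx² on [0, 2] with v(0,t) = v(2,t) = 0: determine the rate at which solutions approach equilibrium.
Eigenvalues: λₙ = 3.197n²π²/2².
First three modes:
  n=1: λ₁ = 3.197π²/2² ≈ 7.888
  n=2: λ₂ = 12.788π²/2² ≈ 31.553 (4× faster decay)
  n=3: λ₃ = 28.773π²/2² ≈ 70.995 (9× faster decay)
As t → ∞, higher modes decay exponentially faster. The n=1 mode dominates: v ~ c₁ sin(πx/2) e^{-λ₁t}.
Decay rate: λ₁ = 3.197π²/2² ≈ 7.888.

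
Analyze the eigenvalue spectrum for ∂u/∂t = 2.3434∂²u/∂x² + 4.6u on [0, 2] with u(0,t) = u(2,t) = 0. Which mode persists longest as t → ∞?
Eigenvalues: λₙ = 2.3434n²π²/2² - 4.6.
First three modes:
  n=1: λ₁ = 2.3434π²/2² - 4.6 ≈ 1.182
  n=2: λ₂ = 9.3736π²/2² - 4.6 ≈ 18.528
  n=3: λ₃ = 21.0906π²/2² - 4.6 ≈ 47.439
Since 2.3434π²/2² ≈ 5.782 > 4.6, all λₙ > 0.
The n=1 mode decays slowest → dominates as t → ∞.
Asymptotic: u ~ c₁ sin(πx/2) e^{-λ₁t} with decay rate λ₁ ≈ 1.182.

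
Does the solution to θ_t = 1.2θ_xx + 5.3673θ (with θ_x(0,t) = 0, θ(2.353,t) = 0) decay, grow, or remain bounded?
θ grows unboundedly. Reaction dominates diffusion (r=5.3673 > κπ²/(4L²)≈0.53); solution grows exponentially.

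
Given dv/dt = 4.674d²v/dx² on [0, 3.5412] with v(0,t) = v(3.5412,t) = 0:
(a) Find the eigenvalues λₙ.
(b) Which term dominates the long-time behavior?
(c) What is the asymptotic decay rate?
Eigenvalues: λₙ = 4.674n²π²/3.5412².
First three modes:
  n=1: λ₁ = 4.674π²/3.5412² ≈ 3.679
  n=2: λ₂ = 18.696π²/3.5412² ≈ 14.715 (4× faster decay)
  n=3: λ₃ = 42.066π²/3.5412² ≈ 33.108 (9× faster decay)
As t → ∞, higher modes decay exponentially faster. The n=1 mode dominates: v ~ c₁ sin(πx/3.5412) e^{-λ₁t}.
Decay rate: λ₁ = 4.674π²/3.5412² ≈ 3.679.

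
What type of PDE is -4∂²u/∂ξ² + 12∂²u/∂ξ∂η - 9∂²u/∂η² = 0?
With A = -4, B = 12, C = -9, the discriminant is 0. This is a parabolic PDE.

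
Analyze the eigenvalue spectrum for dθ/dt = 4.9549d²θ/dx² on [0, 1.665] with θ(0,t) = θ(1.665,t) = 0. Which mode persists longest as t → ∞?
Eigenvalues: λₙ = 4.9549n²π²/1.665².
First three modes:
  n=1: λ₁ = 4.9549π²/1.665² ≈ 17.64
  n=2: λ₂ = 19.8196π²/1.665² ≈ 70.561 (4× faster decay)
  n=3: λ₃ = 44.5941π²/1.665² ≈ 158.763 (9× faster decay)
As t → ∞, higher modes decay exponentially faster. The n=1 mode dominates: θ ~ c₁ sin(πx/1.665) e^{-λ₁t}.
Decay rate: λ₁ = 4.9549π²/1.665² ≈ 17.64.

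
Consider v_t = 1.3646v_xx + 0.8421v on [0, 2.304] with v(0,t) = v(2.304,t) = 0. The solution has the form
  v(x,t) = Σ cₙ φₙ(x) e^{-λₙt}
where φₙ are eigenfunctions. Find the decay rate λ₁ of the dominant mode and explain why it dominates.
Eigenvalues: λₙ = 1.3646n²π²/2.304² - 0.8421.
First three modes:
  n=1: λ₁ = 1.3646π²/2.304² - 0.8421 ≈ 1.695
  n=2: λ₂ = 5.4584π²/2.304² - 0.8421 ≈ 9.306
  n=3: λ₃ = 12.2814π²/2.304² - 0.8421 ≈ 21.992
Since 1.3646π²/2.304² ≈ 2.537 > 0.8421, all λₙ > 0.
The n=1 mode decays slowest → dominates as t → ∞.
Asymptotic: v ~ c₁ sin(πx/2.304) e^{-λ₁t} with decay rate λ₁ ≈ 1.695.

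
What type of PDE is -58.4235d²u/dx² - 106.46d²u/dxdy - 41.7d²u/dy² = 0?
With A = -58.4235, B = -106.46, C = -41.7, the discriminant is 1588.6918. This is a hyperbolic PDE.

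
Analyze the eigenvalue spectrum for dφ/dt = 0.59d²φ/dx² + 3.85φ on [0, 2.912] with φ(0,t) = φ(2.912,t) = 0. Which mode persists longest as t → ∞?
Eigenvalues: λₙ = 0.59n²π²/2.912² - 3.85.
First three modes:
  n=1: λ₁ = 0.59π²/2.912² - 3.85 ≈ -3.163
  n=2: λ₂ = 2.36π²/2.912² - 3.85 ≈ -1.103
  n=3: λ₃ = 5.31π²/2.912² - 3.85 ≈ 2.33
Since 0.59π²/2.912² ≈ 0.687 < 3.85, λ₁ < 0.
The n=1 mode grows fastest (−λₙ is largest for n=1) → dominates.
Asymptotic: φ ~ c₁ sin(πx/2.912) e^{3.163t} (exponential growth at rate −λ₁ ≈ 3.163).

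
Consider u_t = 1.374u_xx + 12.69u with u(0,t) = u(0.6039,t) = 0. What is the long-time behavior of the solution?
As t → ∞, u → 0. Diffusion dominates reaction (r=12.69 < κπ²/L²≈37.18); solution decays.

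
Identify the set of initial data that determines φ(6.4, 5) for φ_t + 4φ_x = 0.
A single point: x = -13.6. The characteristic through (6.4, 5) is x - 4t = const, so x = 6.4 - 4·5 = -13.6.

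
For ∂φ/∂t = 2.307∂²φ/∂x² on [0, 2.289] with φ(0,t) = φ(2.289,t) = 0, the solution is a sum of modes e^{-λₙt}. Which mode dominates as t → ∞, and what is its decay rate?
Eigenvalues: λₙ = 2.307n²π²/2.289².
First three modes:
  n=1: λ₁ = 2.307π²/2.289² ≈ 4.346
  n=2: λ₂ = 9.228π²/2.289² ≈ 17.383 (4× faster decay)
  n=3: λ₃ = 20.763π²/2.289² ≈ 39.111 (9× faster decay)
As t → ∞, higher modes decay exponentially faster. The n=1 mode dominates: φ ~ c₁ sin(πx/2.289) e^{-λ₁t}.
Decay rate: λ₁ = 2.307π²/2.289² ≈ 4.346.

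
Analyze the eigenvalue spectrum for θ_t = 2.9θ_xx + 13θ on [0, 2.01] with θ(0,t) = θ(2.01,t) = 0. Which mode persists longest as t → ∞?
Eigenvalues: λₙ = 2.9n²π²/2.01² - 13.
First three modes:
  n=1: λ₁ = 2.9π²/2.01² - 13 ≈ -5.916
  n=2: λ₂ = 11.6π²/2.01² - 13 ≈ 15.338
  n=3: λ₃ = 26.1π²/2.01² - 13 ≈ 50.76
Since 2.9π²/2.01² ≈ 7.084 < 13, λ₁ < 0.
The n=1 mode grows fastest (−λₙ is largest for n=1) → dominates.
Asymptotic: θ ~ c₁ sin(πx/2.01) e^{5.916t} (exponential growth at rate −λ₁ ≈ 5.916).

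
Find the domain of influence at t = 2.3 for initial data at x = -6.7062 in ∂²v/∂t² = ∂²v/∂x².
Domain of influence: [-9.0062, -4.4062]. Data at x = -6.7062 spreads outward at speed 1.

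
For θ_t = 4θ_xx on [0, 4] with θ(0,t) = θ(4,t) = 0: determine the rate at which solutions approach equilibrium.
Eigenvalues: λₙ = 4n²π²/4².
First three modes:
  n=1: λ₁ = 4π²/4² ≈ 2.467
  n=2: λ₂ = 16π²/4² ≈ 9.87 (4× faster decay)
  n=3: λ₃ = 36π²/4² ≈ 22.207 (9× faster decay)
As t → ∞, higher modes decay exponentially faster. The n=1 mode dominates: θ ~ c₁ sin(πx/4) e^{-λ₁t}.
Decay rate: λ₁ = 4π²/4² ≈ 2.467.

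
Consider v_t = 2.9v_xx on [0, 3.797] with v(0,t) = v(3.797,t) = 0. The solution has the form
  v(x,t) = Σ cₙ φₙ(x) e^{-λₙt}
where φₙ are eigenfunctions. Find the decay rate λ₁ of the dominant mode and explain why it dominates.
Eigenvalues: λₙ = 2.9n²π²/3.797².
First three modes:
  n=1: λ₁ = 2.9π²/3.797² ≈ 1.985
  n=2: λ₂ = 11.6π²/3.797² ≈ 7.941 (4× faster decay)
  n=3: λ₃ = 26.1π²/3.797² ≈ 17.867 (9× faster decay)
As t → ∞, higher modes decay exponentially faster. The n=1 mode dominates: v ~ c₁ sin(πx/3.797) e^{-λ₁t}.
Decay rate: λ₁ = 2.9π²/3.797² ≈ 1.985.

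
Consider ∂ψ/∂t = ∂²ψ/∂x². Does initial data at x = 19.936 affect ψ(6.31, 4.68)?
Yes, for any finite x. The heat equation has infinite propagation speed, so all initial data affects all points at any t > 0.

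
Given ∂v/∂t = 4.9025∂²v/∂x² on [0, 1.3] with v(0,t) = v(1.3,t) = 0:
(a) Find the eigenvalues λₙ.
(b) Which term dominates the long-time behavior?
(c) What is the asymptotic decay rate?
Eigenvalues: λₙ = 4.9025n²π²/1.3².
First three modes:
  n=1: λ₁ = 4.9025π²/1.3² ≈ 28.631
  n=2: λ₂ = 19.61π²/1.3² ≈ 114.522 (4× faster decay)
  n=3: λ₃ = 44.1225π²/1.3² ≈ 257.676 (9× faster decay)
As t → ∞, higher modes decay exponentially faster. The n=1 mode dominates: v ~ c₁ sin(πx/1.3) e^{-λ₁t}.
Decay rate: λ₁ = 4.9025π²/1.3² ≈ 28.631.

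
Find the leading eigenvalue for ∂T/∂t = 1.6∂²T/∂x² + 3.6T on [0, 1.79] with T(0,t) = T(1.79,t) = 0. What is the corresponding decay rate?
Eigenvalues: λₙ = 1.6n²π²/1.79² - 3.6.
First three modes:
  n=1: λ₁ = 1.6π²/1.79² - 3.6 ≈ 1.328
  n=2: λ₂ = 6.4π²/1.79² - 3.6 ≈ 16.114
  n=3: λ₃ = 14.4π²/1.79² - 3.6 ≈ 40.756
Since 1.6π²/1.79² ≈ 4.928 > 3.6, all λₙ > 0.
The n=1 mode decays slowest → dominates as t → ∞.
Asymptotic: T ~ c₁ sin(πx/1.79) e^{-λ₁t} with decay rate λ₁ ≈ 1.328.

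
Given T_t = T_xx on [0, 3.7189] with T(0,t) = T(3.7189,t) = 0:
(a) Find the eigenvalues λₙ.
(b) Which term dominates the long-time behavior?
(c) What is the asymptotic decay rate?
Eigenvalues: λₙ = n²π²/3.7189².
First three modes:
  n=1: λ₁ = π²/3.7189² ≈ 0.714
  n=2: λ₂ = 4π²/3.7189² ≈ 2.855 (4× faster decay)
  n=3: λ₃ = 9π²/3.7189² ≈ 6.423 (9× faster decay)
As t → ∞, higher modes decay exponentially faster. The n=1 mode dominates: T ~ c₁ sin(πx/3.7189) e^{-λ₁t}.
Decay rate: λ₁ = π²/3.7189² ≈ 0.714.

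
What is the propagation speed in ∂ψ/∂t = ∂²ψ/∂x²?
Infinite. The heat equation is parabolic, not hyperbolic, so disturbances propagate instantly.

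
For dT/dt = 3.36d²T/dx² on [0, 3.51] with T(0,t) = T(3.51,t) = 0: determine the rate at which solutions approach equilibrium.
Eigenvalues: λₙ = 3.36n²π²/3.51².
First three modes:
  n=1: λ₁ = 3.36π²/3.51² ≈ 2.692
  n=2: λ₂ = 13.44π²/3.51² ≈ 10.767 (4× faster decay)
  n=3: λ₃ = 30.24π²/3.51² ≈ 24.225 (9× faster decay)
As t → ∞, higher modes decay exponentially faster. The n=1 mode dominates: T ~ c₁ sin(πx/3.51) e^{-λ₁t}.
Decay rate: λ₁ = 3.36π²/3.51² ≈ 2.692.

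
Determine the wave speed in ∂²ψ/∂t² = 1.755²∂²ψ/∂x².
Speed = 1.755. Information travels along characteristics x = x₀ ± 1.755t.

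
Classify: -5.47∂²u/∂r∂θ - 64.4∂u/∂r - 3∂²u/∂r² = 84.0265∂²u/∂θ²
Rewriting in standard form: -3∂²u/∂r² - 5.47∂²u/∂r∂θ - 84.0265∂²u/∂θ² - 64.4∂u/∂r = 0. Elliptic (discriminant = -978.3971).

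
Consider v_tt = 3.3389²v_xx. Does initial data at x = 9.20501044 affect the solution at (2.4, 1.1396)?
No. The domain of dependence is [-1.40501044, 6.20501044], and 9.20501044 is outside this interval.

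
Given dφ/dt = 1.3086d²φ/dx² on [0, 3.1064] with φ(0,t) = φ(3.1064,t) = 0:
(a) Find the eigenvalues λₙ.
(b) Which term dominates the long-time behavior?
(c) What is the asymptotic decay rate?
Eigenvalues: λₙ = 1.3086n²π²/3.1064².
First three modes:
  n=1: λ₁ = 1.3086π²/3.1064² ≈ 1.338
  n=2: λ₂ = 5.2344π²/3.1064² ≈ 5.354 (4× faster decay)
  n=3: λ₃ = 11.7774π²/3.1064² ≈ 12.046 (9× faster decay)
As t → ∞, higher modes decay exponentially faster. The n=1 mode dominates: φ ~ c₁ sin(πx/3.1064) e^{-λ₁t}.
Decay rate: λ₁ = 1.3086π²/3.1064² ≈ 1.338.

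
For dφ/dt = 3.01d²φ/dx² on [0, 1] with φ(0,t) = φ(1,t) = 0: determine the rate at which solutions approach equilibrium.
Eigenvalues: λₙ = 3.01n²π².
First three modes:
  n=1: λ₁ = 3.01π² ≈ 29.708
  n=2: λ₂ = 12.04π² ≈ 118.83 (4× faster decay)
  n=3: λ₃ = 27.09π² ≈ 267.368 (9× faster decay)
As t → ∞, higher modes decay exponentially faster. The n=1 mode dominates: φ ~ c₁ sin(πx) e^{-λ₁t}.
Decay rate: λ₁ = 3.01π² ≈ 29.708.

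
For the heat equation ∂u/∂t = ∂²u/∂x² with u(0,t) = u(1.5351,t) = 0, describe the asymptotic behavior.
u → 0. Heat diffuses out through both boundaries.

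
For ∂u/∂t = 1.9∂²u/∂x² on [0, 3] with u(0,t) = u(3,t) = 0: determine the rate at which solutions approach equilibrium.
Eigenvalues: λₙ = 1.9n²π²/3².
First three modes:
  n=1: λ₁ = 1.9π²/3² ≈ 2.084
  n=2: λ₂ = 7.6π²/3² ≈ 8.334 (4× faster decay)
  n=3: λ₃ = 17.1π²/3² ≈ 18.752 (9× faster decay)
As t → ∞, higher modes decay exponentially faster. The n=1 mode dominates: u ~ c₁ sin(πx/3) e^{-λ₁t}.
Decay rate: λ₁ = 1.9π²/3² ≈ 2.084.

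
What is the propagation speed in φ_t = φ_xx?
Infinite. The heat equation is parabolic, not hyperbolic, so disturbances propagate instantly.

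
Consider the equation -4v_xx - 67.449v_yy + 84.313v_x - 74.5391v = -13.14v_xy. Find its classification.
Rewriting in standard form: -4v_xx + 13.14v_xy - 67.449v_yy + 84.313v_x - 74.5391v = 0. Elliptic. (A = -4, B = 13.14, C = -67.449 gives B² - 4AC = -906.5244.)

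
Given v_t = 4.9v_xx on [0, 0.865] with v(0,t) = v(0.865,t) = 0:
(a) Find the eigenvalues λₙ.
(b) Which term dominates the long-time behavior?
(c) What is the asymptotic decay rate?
Eigenvalues: λₙ = 4.9n²π²/0.865².
First three modes:
  n=1: λ₁ = 4.9π²/0.865² ≈ 64.634
  n=2: λ₂ = 19.6π²/0.865² ≈ 258.538 (4× faster decay)
  n=3: λ₃ = 44.1π²/0.865² ≈ 581.709 (9× faster decay)
As t → ∞, higher modes decay exponentially faster. The n=1 mode dominates: v ~ c₁ sin(πx/0.865) e^{-λ₁t}.
Decay rate: λ₁ = 4.9π²/0.865² ≈ 64.634.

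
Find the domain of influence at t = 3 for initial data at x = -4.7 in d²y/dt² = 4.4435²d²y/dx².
Domain of influence: [-18.0305, 8.6305]. Data at x = -4.7 spreads outward at speed 4.4435.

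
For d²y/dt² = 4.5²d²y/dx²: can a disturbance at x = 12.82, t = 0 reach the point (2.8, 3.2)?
Yes. The domain of dependence is [-11.6, 17.2], and 12.82 ∈ [-11.6, 17.2].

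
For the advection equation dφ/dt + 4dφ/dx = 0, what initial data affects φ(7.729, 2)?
A single point: x = -0.271. The characteristic through (7.729, 2) is x - 4t = const, so x = 7.729 - 4·2 = -0.271.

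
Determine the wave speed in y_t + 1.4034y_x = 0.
Speed = 1.4034. Information travels along x - 1.4034t = const (rightward).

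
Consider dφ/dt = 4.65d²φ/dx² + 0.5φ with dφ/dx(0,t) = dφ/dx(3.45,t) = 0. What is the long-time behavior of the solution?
As t → ∞, φ grows unboundedly. With Neumann BCs the constant mode has diffusion eigenvalue 0, so any r > 0 makes it grow like e^(0.5t); solution grows exponentially.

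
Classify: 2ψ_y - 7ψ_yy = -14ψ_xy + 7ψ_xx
Rewriting in standard form: -7ψ_xx + 14ψ_xy - 7ψ_yy + 2ψ_y = 0. Parabolic (discriminant = 0).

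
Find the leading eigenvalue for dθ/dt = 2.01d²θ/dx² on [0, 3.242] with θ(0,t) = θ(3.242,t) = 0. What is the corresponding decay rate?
Eigenvalues: λₙ = 2.01n²π²/3.242².
First three modes:
  n=1: λ₁ = 2.01π²/3.242² ≈ 1.887
  n=2: λ₂ = 8.04π²/3.242² ≈ 7.55 (4× faster decay)
  n=3: λ₃ = 18.09π²/3.242² ≈ 16.987 (9× faster decay)
As t → ∞, higher modes decay exponentially faster. The n=1 mode dominates: θ ~ c₁ sin(πx/3.242) e^{-λ₁t}.
Decay rate: λ₁ = 2.01π²/3.242² ≈ 1.887.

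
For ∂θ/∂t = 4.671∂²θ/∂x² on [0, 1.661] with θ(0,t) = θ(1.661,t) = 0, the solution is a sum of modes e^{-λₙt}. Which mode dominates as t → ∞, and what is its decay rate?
Eigenvalues: λₙ = 4.671n²π²/1.661².
First three modes:
  n=1: λ₁ = 4.671π²/1.661² ≈ 16.71
  n=2: λ₂ = 18.684π²/1.661² ≈ 66.839 (4× faster decay)
  n=3: λ₃ = 42.039π²/1.661² ≈ 150.388 (9× faster decay)
As t → ∞, higher modes decay exponentially faster. The n=1 mode dominates: θ ~ c₁ sin(πx/1.661) e^{-λ₁t}.
Decay rate: λ₁ = 4.671π²/1.661² ≈ 16.71.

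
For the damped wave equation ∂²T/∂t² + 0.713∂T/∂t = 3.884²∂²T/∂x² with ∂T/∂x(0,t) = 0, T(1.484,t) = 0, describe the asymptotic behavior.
T → 0. Damping (γ=0.713) dissipates energy; oscillations decay exponentially.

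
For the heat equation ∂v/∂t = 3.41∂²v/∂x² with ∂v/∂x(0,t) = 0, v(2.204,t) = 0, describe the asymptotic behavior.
v → 0. Heat escapes through the Dirichlet boundary.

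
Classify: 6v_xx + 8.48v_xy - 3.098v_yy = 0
Hyperbolic (discriminant = 146.2624).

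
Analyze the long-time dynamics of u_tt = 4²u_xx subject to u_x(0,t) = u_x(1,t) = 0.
Long-time behavior: u oscillates about a mean that drifts linearly in t (generically unbounded; no decay). There is no damping, so the nonconstant modes persist as standing waves (energy conserved, no decay). But with Neumann conditions at both ends the constant mode has eigenvalue 0: the spatial mean M(t) of u satisfies M'' = 0, so M(t) = M(0) + M'(0)·t. Unless the initial velocity has zero mean (∫u_t(x,0)dx = 0), the solution grows linearly in t (unbounded, though not exponentially); if it does have zero mean, the solution stays bounded and simply oscillates.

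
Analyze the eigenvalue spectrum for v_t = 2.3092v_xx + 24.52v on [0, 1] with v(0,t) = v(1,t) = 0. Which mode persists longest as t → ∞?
Eigenvalues: λₙ = 2.3092n²π²/1² - 24.52.
First three modes:
  n=1: λ₁ = 2.3092π² - 24.52 ≈ -1.729
  n=2: λ₂ = 9.2368π² - 24.52 ≈ 66.644
  n=3: λ₃ = 20.7828π² - 24.52 ≈ 180.598
Since 2.3092π² ≈ 22.791 < 24.52, λ₁ < 0.
The n=1 mode grows fastest (−λₙ is largest for n=1) → dominates.
Asymptotic: v ~ c₁ sin(πx/1) e^{1.729t} (exponential growth at rate −λ₁ ≈ 1.729).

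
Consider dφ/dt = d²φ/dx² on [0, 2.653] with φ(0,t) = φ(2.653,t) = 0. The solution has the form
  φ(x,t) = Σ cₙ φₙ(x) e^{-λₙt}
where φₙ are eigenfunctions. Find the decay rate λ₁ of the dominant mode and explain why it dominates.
Eigenvalues: λₙ = n²π²/2.653².
First three modes:
  n=1: λ₁ = π²/2.653² ≈ 1.402
  n=2: λ₂ = 4π²/2.653² ≈ 5.609 (4× faster decay)
  n=3: λ₃ = 9π²/2.653² ≈ 12.62 (9× faster decay)
As t → ∞, higher modes decay exponentially faster. The n=1 mode dominates: φ ~ c₁ sin(πx/2.653) e^{-λ₁t}.
Decay rate: λ₁ = π²/2.653² ≈ 1.402.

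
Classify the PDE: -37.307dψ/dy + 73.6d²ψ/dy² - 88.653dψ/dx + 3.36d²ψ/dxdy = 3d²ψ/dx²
Rewriting in standard form: -3d²ψ/dx² + 3.36d²ψ/dxdy + 73.6d²ψ/dy² - 88.653dψ/dx - 37.307dψ/dy = 0. A = -3, B = 3.36, C = 73.6. Discriminant B² - 4AC = 894.4896. Since 894.4896 > 0, hyperbolic.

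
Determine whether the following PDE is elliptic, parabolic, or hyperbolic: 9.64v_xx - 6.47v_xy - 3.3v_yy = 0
Coefficients: A = 9.64, B = -6.47, C = -3.3. B² - 4AC = 169.1089, which is positive, so the equation is hyperbolic.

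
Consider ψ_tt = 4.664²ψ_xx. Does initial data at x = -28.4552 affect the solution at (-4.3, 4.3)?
No. The domain of dependence is [-24.3552, 15.7552], and -28.4552 is outside this interval.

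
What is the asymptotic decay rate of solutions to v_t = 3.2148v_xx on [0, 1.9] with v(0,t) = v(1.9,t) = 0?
Eigenvalues: λₙ = 3.2148n²π²/1.9².
First three modes:
  n=1: λ₁ = 3.2148π²/1.9² ≈ 8.789
  n=2: λ₂ = 12.8592π²/1.9² ≈ 35.157 (4× faster decay)
  n=3: λ₃ = 28.9332π²/1.9² ≈ 79.102 (9× faster decay)
As t → ∞, higher modes decay exponentially faster. The n=1 mode dominates: v ~ c₁ sin(πx/1.9) e^{-λ₁t}.
Decay rate: λ₁ = 3.2148π²/1.9² ≈ 8.789.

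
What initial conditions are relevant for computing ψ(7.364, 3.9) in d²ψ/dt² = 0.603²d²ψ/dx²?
Domain of dependence: [5.0123, 9.7157]. Signals travel at speed 0.603, so data within |x - 7.364| ≤ 0.603·3.9 = 2.3517 can reach the point.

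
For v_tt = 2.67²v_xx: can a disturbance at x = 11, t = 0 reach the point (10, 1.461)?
Yes. The domain of dependence is [6.09913, 13.90087], and 11 ∈ [6.09913, 13.90087].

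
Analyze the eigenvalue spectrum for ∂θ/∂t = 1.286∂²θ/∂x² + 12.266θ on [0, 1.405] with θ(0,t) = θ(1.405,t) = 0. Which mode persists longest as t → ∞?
Eigenvalues: λₙ = 1.286n²π²/1.405² - 12.266.
First three modes:
  n=1: λ₁ = 1.286π²/1.405² - 12.266 ≈ -5.836
  n=2: λ₂ = 5.144π²/1.405² - 12.266 ≈ 13.453
  n=3: λ₃ = 11.574π²/1.405² - 12.266 ≈ 45.601
Since 1.286π²/1.405² ≈ 6.43 < 12.266, λ₁ < 0.
The n=1 mode grows fastest (−λₙ is largest for n=1) → dominates.
Asymptotic: θ ~ c₁ sin(πx/1.405) e^{5.836t} (exponential growth at rate −λ₁ ≈ 5.836).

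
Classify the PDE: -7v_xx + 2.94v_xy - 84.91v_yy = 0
A = -7, B = 2.94, C = -84.91. Discriminant B² - 4AC = -2368.8364. Since -2368.8364 < 0, elliptic.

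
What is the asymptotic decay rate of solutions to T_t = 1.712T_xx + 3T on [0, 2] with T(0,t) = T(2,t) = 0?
Eigenvalues: λₙ = 1.712n²π²/2² - 3.
First three modes:
  n=1: λ₁ = 1.712π²/2² - 3 ≈ 1.224
  n=2: λ₂ = 6.848π²/2² - 3 ≈ 13.897
  n=3: λ₃ = 15.408π²/2² - 3 ≈ 35.018
Since 1.712π²/2² ≈ 4.224 > 3, all λₙ > 0.
The n=1 mode decays slowest → dominates as t → ∞.
Asymptotic: T ~ c₁ sin(πx/2) e^{-λ₁t} with decay rate λ₁ ≈ 1.224.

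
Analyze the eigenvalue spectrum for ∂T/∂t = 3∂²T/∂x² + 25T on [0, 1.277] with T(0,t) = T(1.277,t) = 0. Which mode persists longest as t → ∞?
Eigenvalues: λₙ = 3n²π²/1.277² - 25.
First three modes:
  n=1: λ₁ = 3π²/1.277² - 25 ≈ -6.843
  n=2: λ₂ = 12π²/1.277² - 25 ≈ 47.627
  n=3: λ₃ = 27π²/1.277² - 25 ≈ 138.411
Since 3π²/1.277² ≈ 18.157 < 25, λ₁ < 0.
The n=1 mode grows fastest (−λₙ is largest for n=1) → dominates.
Asymptotic: T ~ c₁ sin(πx/1.277) e^{6.843t} (exponential growth at rate −λ₁ ≈ 6.843).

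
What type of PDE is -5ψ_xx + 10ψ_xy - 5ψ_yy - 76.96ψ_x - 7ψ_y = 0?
With A = -5, B = 10, C = -5, the discriminant is 0. This is a parabolic PDE.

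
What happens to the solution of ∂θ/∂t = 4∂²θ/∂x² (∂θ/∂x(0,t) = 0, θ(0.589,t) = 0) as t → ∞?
θ → 0. Heat escapes through the Dirichlet boundary.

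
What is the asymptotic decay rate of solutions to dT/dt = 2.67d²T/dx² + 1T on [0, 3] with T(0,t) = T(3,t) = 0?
Eigenvalues: λₙ = 2.67n²π²/3² - 1.
First three modes:
  n=1: λ₁ = 2.67π²/3² - 1 ≈ 1.928
  n=2: λ₂ = 10.68π²/3² - 1 ≈ 10.712
  n=3: λ₃ = 24.03π²/3² - 1 ≈ 25.352
Since 2.67π²/3² ≈ 2.928 > 1, all λₙ > 0.
The n=1 mode decays slowest → dominates as t → ∞.
Asymptotic: T ~ c₁ sin(πx/3) e^{-λ₁t} with decay rate λ₁ ≈ 1.928.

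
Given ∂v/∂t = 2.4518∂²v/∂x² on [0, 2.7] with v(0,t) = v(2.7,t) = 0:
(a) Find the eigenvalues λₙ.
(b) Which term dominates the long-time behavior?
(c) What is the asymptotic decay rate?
Eigenvalues: λₙ = 2.4518n²π²/2.7².
First three modes:
  n=1: λ₁ = 2.4518π²/2.7² ≈ 3.319
  n=2: λ₂ = 9.8072π²/2.7² ≈ 13.278 (4× faster decay)
  n=3: λ₃ = 22.0662π²/2.7² ≈ 29.874 (9× faster decay)
As t → ∞, higher modes decay exponentially faster. The n=1 mode dominates: v ~ c₁ sin(πx/2.7) e^{-λ₁t}.
Decay rate: λ₁ = 2.4518π²/2.7² ≈ 3.319.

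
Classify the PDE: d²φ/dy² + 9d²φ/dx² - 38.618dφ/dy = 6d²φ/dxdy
Rewriting in standard form: 9d²φ/dx² - 6d²φ/dxdy + d²φ/dy² - 38.618dφ/dy = 0. A = 9, B = -6, C = 1. Discriminant B² - 4AC = 0. Since 0 = 0, parabolic.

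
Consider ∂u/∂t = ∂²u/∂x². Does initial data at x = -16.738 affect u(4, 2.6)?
Yes, for any finite x. The heat equation has infinite propagation speed, so all initial data affects all points at any t > 0.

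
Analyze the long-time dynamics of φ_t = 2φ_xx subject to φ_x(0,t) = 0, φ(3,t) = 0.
Long-time behavior: φ → 0. Heat escapes through the Dirichlet boundary.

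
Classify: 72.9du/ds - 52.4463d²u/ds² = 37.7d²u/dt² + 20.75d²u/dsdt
Rewriting in standard form: -52.4463d²u/ds² - 20.75d²u/dsdt - 37.7d²u/dt² + 72.9du/ds = 0. Elliptic (discriminant = -7478.33954).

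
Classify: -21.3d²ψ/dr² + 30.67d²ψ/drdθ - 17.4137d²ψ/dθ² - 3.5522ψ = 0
Elliptic (discriminant = -542.99834).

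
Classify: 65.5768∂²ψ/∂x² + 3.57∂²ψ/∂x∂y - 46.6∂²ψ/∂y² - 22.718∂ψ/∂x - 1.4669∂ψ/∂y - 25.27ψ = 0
Hyperbolic (discriminant = 12236.26042).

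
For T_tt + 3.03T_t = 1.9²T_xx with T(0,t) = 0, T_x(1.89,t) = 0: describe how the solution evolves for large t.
T → 0. Damping (γ=3.03) dissipates energy; oscillations decay exponentially.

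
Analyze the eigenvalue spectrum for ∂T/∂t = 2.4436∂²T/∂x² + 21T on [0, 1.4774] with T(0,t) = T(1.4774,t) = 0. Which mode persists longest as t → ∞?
Eigenvalues: λₙ = 2.4436n²π²/1.4774² - 21.
First three modes:
  n=1: λ₁ = 2.4436π²/1.4774² - 21 ≈ -9.951
  n=2: λ₂ = 9.7744π²/1.4774² - 21 ≈ 23.197
  n=3: λ₃ = 21.9924π²/1.4774² - 21 ≈ 78.443
Since 2.4436π²/1.4774² ≈ 11.049 < 21, λ₁ < 0.
The n=1 mode grows fastest (−λₙ is largest for n=1) → dominates.
Asymptotic: T ~ c₁ sin(πx/1.4774) e^{9.951t} (exponential growth at rate −λ₁ ≈ 9.951).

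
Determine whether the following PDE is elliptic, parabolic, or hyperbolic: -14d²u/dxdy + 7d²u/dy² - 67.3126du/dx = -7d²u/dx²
Rewriting in standard form: 7d²u/dx² - 14d²u/dxdy + 7d²u/dy² - 67.3126du/dx = 0. Coefficients: A = 7, B = -14, C = 7. B² - 4AC = 0, which is zero, so the equation is parabolic.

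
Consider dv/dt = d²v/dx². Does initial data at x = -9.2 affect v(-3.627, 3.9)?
Yes, for any finite x. The heat equation has infinite propagation speed, so all initial data affects all points at any t > 0.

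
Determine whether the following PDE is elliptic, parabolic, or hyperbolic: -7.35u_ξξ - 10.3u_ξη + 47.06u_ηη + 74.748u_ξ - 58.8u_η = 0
Coefficients: A = -7.35, B = -10.3, C = 47.06. B² - 4AC = 1489.654, which is positive, so the equation is hyperbolic.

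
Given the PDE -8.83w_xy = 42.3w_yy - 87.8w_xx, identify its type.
Rewriting in standard form: 87.8w_xx - 8.83w_xy - 42.3w_yy = 0. The second-order coefficients are A = 87.8, B = -8.83, C = -42.3. Since B² - 4AC = 14933.7289 > 0, this is a hyperbolic PDE.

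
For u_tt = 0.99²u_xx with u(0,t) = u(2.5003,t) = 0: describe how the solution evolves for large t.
u oscillates (no decay). Energy is conserved; the solution oscillates indefinitely as standing waves.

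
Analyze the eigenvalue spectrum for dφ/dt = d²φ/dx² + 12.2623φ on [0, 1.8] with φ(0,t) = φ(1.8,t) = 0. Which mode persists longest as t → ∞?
Eigenvalues: λₙ = n²π²/1.8² - 12.2623.
First three modes:
  n=1: λ₁ = π²/1.8² - 12.2623 ≈ -9.216
  n=2: λ₂ = 4π²/1.8² - 12.2623 ≈ -0.078
  n=3: λ₃ = 9π²/1.8² - 12.2623 ≈ 15.153
Since π²/1.8² ≈ 3.046 < 12.2623, λ₁ < 0.
The n=1 mode grows fastest (−λₙ is largest for n=1) → dominates.
Asymptotic: φ ~ c₁ sin(πx/1.8) e^{9.216t} (exponential growth at rate −λ₁ ≈ 9.216).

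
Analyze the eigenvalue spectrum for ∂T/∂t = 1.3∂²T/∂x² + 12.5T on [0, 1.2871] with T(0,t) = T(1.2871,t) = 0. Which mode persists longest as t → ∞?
Eigenvalues: λₙ = 1.3n²π²/1.2871² - 12.5.
First three modes:
  n=1: λ₁ = 1.3π²/1.2871² - 12.5 ≈ -4.755
  n=2: λ₂ = 5.2π²/1.2871² - 12.5 ≈ 18.48
  n=3: λ₃ = 11.7π²/1.2871² - 12.5 ≈ 57.205
Since 1.3π²/1.2871² ≈ 7.745 < 12.5, λ₁ < 0.
The n=1 mode grows fastest (−λₙ is largest for n=1) → dominates.
Asymptotic: T ~ c₁ sin(πx/1.2871) e^{4.755t} (exponential growth at rate −λ₁ ≈ 4.755).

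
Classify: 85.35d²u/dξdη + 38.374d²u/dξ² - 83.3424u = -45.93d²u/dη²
Rewriting in standard form: 38.374d²u/dξ² + 85.35d²u/dξdη + 45.93d²u/dη² - 83.3424u = 0. Hyperbolic (discriminant = 234.55122).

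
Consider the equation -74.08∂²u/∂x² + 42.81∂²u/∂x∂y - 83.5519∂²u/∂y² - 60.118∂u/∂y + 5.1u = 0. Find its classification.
Elliptic. (A = -74.08, B = 42.81, C = -83.5519 gives B² - 4AC = -22925.402908.)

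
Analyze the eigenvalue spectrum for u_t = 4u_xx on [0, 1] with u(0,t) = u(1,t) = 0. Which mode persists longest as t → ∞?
Eigenvalues: λₙ = 4n²π².
First three modes:
  n=1: λ₁ = 4π² ≈ 39.478
  n=2: λ₂ = 16π² ≈ 157.914 (4× faster decay)
  n=3: λ₃ = 36π² ≈ 355.306 (9× faster decay)
As t → ∞, higher modes decay exponentially faster. The n=1 mode dominates: u ~ c₁ sin(πx) e^{-λ₁t}.
Decay rate: λ₁ = 4π² ≈ 39.478.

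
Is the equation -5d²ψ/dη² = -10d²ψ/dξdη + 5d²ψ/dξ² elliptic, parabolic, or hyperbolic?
Rewriting in standard form: -5d²ψ/dξ² + 10d²ψ/dξdη - 5d²ψ/dη² = 0. Computing B² - 4AC with A = -5, B = 10, C = -5: discriminant = 0 (zero). Answer: parabolic.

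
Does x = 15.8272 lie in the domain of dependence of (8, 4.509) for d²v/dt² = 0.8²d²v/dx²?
No. The domain of dependence is [4.3928, 11.6072], and 15.8272 is outside this interval.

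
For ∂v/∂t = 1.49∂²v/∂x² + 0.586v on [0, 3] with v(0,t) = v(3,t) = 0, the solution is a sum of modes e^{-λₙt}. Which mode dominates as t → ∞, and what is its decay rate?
Eigenvalues: λₙ = 1.49n²π²/3² - 0.586.
First three modes:
  n=1: λ₁ = 1.49π²/3² - 0.586 ≈ 1.048
  n=2: λ₂ = 5.96π²/3² - 0.586 ≈ 5.95
  n=3: λ₃ = 13.41π²/3² - 0.586 ≈ 14.12
Since 1.49π²/3² ≈ 1.634 > 0.586, all λₙ > 0.
The n=1 mode decays slowest → dominates as t → ∞.
Asymptotic: v ~ c₁ sin(πx/3) e^{-λ₁t} with decay rate λ₁ ≈ 1.048.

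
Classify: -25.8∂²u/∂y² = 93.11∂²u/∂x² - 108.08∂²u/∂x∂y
Rewriting in standard form: -93.11∂²u/∂x² + 108.08∂²u/∂x∂y - 25.8∂²u/∂y² = 0. Hyperbolic (discriminant = 2072.3344).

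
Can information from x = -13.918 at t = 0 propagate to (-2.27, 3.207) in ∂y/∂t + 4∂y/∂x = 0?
No. Only data at x = -15.098 affects (-2.27, 3.207). Advection has one-way propagation along characteristics.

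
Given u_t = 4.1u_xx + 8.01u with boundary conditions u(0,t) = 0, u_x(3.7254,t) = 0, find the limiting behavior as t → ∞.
u grows unboundedly. Reaction dominates diffusion (r=8.01 > κπ²/(4L²)≈0.73); solution grows exponentially.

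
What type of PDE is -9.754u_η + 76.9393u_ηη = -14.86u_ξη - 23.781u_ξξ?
Rewriting in standard form: 23.781u_ξξ + 14.86u_ξη + 76.9393u_ηη - 9.754u_η = 0. With A = 23.781, B = 14.86, C = 76.9393, the discriminant is -7097.9543732. This is an elliptic PDE.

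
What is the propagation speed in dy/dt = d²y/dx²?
Infinite. The heat equation is parabolic, not hyperbolic, so disturbances propagate instantly.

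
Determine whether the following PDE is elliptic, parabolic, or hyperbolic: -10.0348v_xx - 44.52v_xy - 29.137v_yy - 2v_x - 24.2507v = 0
Coefficients: A = -10.0348, B = -44.52, C = -29.137. B² - 4AC = 812.4945296, which is positive, so the equation is hyperbolic.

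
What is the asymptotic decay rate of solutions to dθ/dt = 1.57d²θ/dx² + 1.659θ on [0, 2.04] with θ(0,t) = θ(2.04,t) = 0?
Eigenvalues: λₙ = 1.57n²π²/2.04² - 1.659.
First three modes:
  n=1: λ₁ = 1.57π²/2.04² - 1.659 ≈ 2.064
  n=2: λ₂ = 6.28π²/2.04² - 1.659 ≈ 13.235
  n=3: λ₃ = 14.13π²/2.04² - 1.659 ≈ 31.852
Since 1.57π²/2.04² ≈ 3.723 > 1.659, all λₙ > 0.
The n=1 mode decays slowest → dominates as t → ∞.
Asymptotic: θ ~ c₁ sin(πx/2.04) e^{-λ₁t} with decay rate λ₁ ≈ 2.064.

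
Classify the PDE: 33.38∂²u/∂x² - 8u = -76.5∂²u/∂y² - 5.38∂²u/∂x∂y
Rewriting in standard form: 33.38∂²u/∂x² + 5.38∂²u/∂x∂y + 76.5∂²u/∂y² - 8u = 0. A = 33.38, B = 5.38, C = 76.5. Discriminant B² - 4AC = -10185.3356. Since -10185.3356 < 0, elliptic.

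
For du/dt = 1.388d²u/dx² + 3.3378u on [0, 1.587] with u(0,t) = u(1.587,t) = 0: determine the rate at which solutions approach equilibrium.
Eigenvalues: λₙ = 1.388n²π²/1.587² - 3.3378.
First three modes:
  n=1: λ₁ = 1.388π²/1.587² - 3.3378 ≈ 2.101
  n=2: λ₂ = 5.552π²/1.587² - 3.3378 ≈ 18.419
  n=3: λ₃ = 12.492π²/1.587² - 3.3378 ≈ 45.615
Since 1.388π²/1.587² ≈ 5.439 > 3.3378, all λₙ > 0.
The n=1 mode decays slowest → dominates as t → ∞.
Asymptotic: u ~ c₁ sin(πx/1.587) e^{-λ₁t} with decay rate λ₁ ≈ 2.101.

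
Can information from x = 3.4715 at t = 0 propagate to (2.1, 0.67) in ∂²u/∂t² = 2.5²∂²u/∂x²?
Yes. The domain of dependence is [0.425, 3.775], and 3.4715 ∈ [0.425, 3.775].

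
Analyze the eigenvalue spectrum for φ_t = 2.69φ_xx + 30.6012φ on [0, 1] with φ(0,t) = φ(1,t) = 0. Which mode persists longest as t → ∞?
Eigenvalues: λₙ = 2.69n²π²/1² - 30.6012.
First three modes:
  n=1: λ₁ = 2.69π² - 30.6012 ≈ -4.052
  n=2: λ₂ = 10.76π² - 30.6012 ≈ 75.596
  n=3: λ₃ = 24.21π² - 30.6012 ≈ 208.342
Since 2.69π² ≈ 26.549 < 30.6012, λ₁ < 0.
The n=1 mode grows fastest (−λₙ is largest for n=1) → dominates.
Asymptotic: φ ~ c₁ sin(πx/1) e^{4.052t} (exponential growth at rate −λ₁ ≈ 4.052).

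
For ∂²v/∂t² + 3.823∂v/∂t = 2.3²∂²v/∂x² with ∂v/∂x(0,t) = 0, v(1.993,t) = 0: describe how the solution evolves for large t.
v → 0. Damping (γ=3.823) dissipates energy; oscillations decay exponentially.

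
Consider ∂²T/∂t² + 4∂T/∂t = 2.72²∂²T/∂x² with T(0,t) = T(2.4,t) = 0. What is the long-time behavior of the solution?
As t → ∞, T → 0. Damping (γ=4) dissipates energy; oscillations decay exponentially.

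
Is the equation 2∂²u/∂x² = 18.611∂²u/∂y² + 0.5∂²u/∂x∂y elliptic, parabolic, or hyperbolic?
Rewriting in standard form: 2∂²u/∂x² - 0.5∂²u/∂x∂y - 18.611∂²u/∂y² = 0. Computing B² - 4AC with A = 2, B = -0.5, C = -18.611: discriminant = 149.138 (positive). Answer: hyperbolic.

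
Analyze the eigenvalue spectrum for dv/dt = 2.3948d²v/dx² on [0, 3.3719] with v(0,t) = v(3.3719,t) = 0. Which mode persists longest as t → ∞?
Eigenvalues: λₙ = 2.3948n²π²/3.3719².
First three modes:
  n=1: λ₁ = 2.3948π²/3.3719² ≈ 2.079
  n=2: λ₂ = 9.5792π²/3.3719² ≈ 8.315 (4× faster decay)
  n=3: λ₃ = 21.5532π²/3.3719² ≈ 18.709 (9× faster decay)
As t → ∞, higher modes decay exponentially faster. The n=1 mode dominates: v ~ c₁ sin(πx/3.3719) e^{-λ₁t}.
Decay rate: λ₁ = 2.3948π²/3.3719² ≈ 2.079.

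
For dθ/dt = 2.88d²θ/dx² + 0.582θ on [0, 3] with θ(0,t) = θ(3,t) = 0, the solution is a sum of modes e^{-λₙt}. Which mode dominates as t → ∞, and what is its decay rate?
Eigenvalues: λₙ = 2.88n²π²/3² - 0.582.
First three modes:
  n=1: λ₁ = 2.88π²/3² - 0.582 ≈ 2.576
  n=2: λ₂ = 11.52π²/3² - 0.582 ≈ 12.051
  n=3: λ₃ = 25.92π²/3² - 0.582 ≈ 27.842
Since 2.88π²/3² ≈ 3.158 > 0.582, all λₙ > 0.
The n=1 mode decays slowest → dominates as t → ∞.
Asymptotic: θ ~ c₁ sin(πx/3) e^{-λ₁t} with decay rate λ₁ ≈ 2.576.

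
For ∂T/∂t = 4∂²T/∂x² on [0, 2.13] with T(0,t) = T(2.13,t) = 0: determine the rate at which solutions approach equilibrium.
Eigenvalues: λₙ = 4n²π²/2.13².
First three modes:
  n=1: λ₁ = 4π²/2.13² ≈ 8.702
  n=2: λ₂ = 16π²/2.13² ≈ 34.807 (4× faster decay)
  n=3: λ₃ = 36π²/2.13² ≈ 78.315 (9× faster decay)
As t → ∞, higher modes decay exponentially faster. The n=1 mode dominates: T ~ c₁ sin(πx/2.13) e^{-λ₁t}.
Decay rate: λ₁ = 4π²/2.13² ≈ 8.702.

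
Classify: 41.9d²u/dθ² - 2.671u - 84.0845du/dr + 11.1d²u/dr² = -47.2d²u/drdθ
Rewriting in standard form: 11.1d²u/dr² + 47.2d²u/drdθ + 41.9d²u/dθ² - 84.0845du/dr - 2.671u = 0. Hyperbolic (discriminant = 367.48).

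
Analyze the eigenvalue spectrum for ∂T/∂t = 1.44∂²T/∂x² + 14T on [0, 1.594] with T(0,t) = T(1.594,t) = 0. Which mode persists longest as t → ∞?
Eigenvalues: λₙ = 1.44n²π²/1.594² - 14.
First three modes:
  n=1: λ₁ = 1.44π²/1.594² - 14 ≈ -8.406
  n=2: λ₂ = 5.76π²/1.594² - 14 ≈ 8.374
  n=3: λ₃ = 12.96π²/1.594² - 14 ≈ 36.342
Since 1.44π²/1.594² ≈ 5.594 < 14, λ₁ < 0.
The n=1 mode grows fastest (−λₙ is largest for n=1) → dominates.
Asymptotic: T ~ c₁ sin(πx/1.594) e^{8.406t} (exponential growth at rate −λ₁ ≈ 8.406).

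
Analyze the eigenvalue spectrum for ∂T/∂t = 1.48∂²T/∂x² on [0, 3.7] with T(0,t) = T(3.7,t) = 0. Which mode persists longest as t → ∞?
Eigenvalues: λₙ = 1.48n²π²/3.7².
First three modes:
  n=1: λ₁ = 1.48π²/3.7² ≈ 1.067
  n=2: λ₂ = 5.92π²/3.7² ≈ 4.268 (4× faster decay)
  n=3: λ₃ = 13.32π²/3.7² ≈ 9.603 (9× faster decay)
As t → ∞, higher modes decay exponentially faster. The n=1 mode dominates: T ~ c₁ sin(πx/3.7) e^{-λ₁t}.
Decay rate: λ₁ = 1.48π²/3.7² ≈ 1.067.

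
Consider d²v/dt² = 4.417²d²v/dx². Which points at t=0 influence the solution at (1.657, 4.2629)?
Domain of dependence: [-17.1722293, 20.4862293]. Signals travel at speed 4.417, so data within |x - 1.657| ≤ 4.417·4.2629 = 18.8292293 can reach the point.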